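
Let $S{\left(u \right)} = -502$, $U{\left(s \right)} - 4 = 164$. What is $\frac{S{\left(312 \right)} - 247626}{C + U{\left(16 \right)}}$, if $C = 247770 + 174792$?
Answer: $- \frac{124064}{211365} \approx -0.58697$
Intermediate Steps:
$U{\left(s \right)} = 168$ ($U{\left(s \right)} = 4 + 164 = 168$)
$C = 422562$
$\frac{S{\left(312 \right)} - 247626}{C + U{\left(16 \right)}} = \frac{-502 - 247626}{422562 + 168} = - \frac{248128}{422730} = \left(-248128\right) \frac{1}{422730} = - \frac{124064}{211365}$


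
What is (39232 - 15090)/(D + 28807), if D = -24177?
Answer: 12071/2315 ≈ 5.2143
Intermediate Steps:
(39232 - 15090)/(D + 28807) = (39232 - 15090)/(-24177 + 28807) = 24142/4630 = 24142*(1/4630) = 12071/2315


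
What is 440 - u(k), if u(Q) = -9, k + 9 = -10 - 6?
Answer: 449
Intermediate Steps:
k = -25 (k = -9 + (-10 - 6) = -9 - 16 = -25)
440 - u(k) = 440 - 1*(-9) = 440 + 9 = 449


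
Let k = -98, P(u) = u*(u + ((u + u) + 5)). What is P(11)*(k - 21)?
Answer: -49742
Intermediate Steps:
P(u) = u*(5 + 3*u) (P(u) = u*(u + (2*u + 5)) = u*(u + (5 + 2*u)) = u*(5 + 3*u))
P(11)*(k - 21) = (11*(5 + 3*11))*(-98 - 21) = (11*(5 + 33))*(-119) = (11*38)*(-119) = 418*(-119) = -49742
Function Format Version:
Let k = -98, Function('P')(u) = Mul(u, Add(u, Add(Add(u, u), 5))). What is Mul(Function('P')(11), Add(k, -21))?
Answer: -49742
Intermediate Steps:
Function('P')(u) = Mul(u, Add(5, Mul(3, u))) (Function('P')(u) = Mul(u, Add(u, Add(Mul(2, u), 5))) = Mul(u, Add(u, Add(5, Mul(2, u)))) = Mul(u, Add(5, Mul(3, u))))
Mul(Function('P')(11), Add(k, -21)) = Mul(Mul(11, Add(5, Mul(3, 11))), Add(-98, -21)) = Mul(Mul(11, Add(5, 33)), -119) = Mul(Mul(11, 38), -119) = Mul(418, -119) = -49742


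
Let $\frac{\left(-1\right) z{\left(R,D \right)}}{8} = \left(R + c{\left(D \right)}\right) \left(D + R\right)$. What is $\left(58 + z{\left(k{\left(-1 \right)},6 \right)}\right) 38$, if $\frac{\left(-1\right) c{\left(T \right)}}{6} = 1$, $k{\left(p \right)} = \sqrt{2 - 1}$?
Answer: $12844$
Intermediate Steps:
$k{\left(p \right)} = 1$ ($k{\left(p \right)} = \sqrt{1} = 1$)
$c{\left(T \right)} = -6$ ($c{\left(T \right)} = \left(-6\right) 1 = -6$)
$z{\left(R,D \right)} = - 8 \left(-6 + R\right) \left(D + R\right)$ ($z{\left(R,D \right)} = - 8 \left(R - 6\right) \left(D + R\right) = - 8 \left(-6 + R\right) \left(D + R\right)$)
$\left(58 + z{\left(k{\left(-1 \right)},6 \right)}\right) 38 = \left(58 + \left(- 8 \cdot 1^{2} + 48 \cdot 6 + 48 \cdot 1 - 48 \cdot 1\right)\right) 38 = \left(58 + \left(\left(-8\right) 1 + 288 + 48 - 48\right)\right) 38 = \left(58 + \left(-8 + 288 + 48 - 48\right)\right) 38 = \left(58 + 280\right) 38 = 338 \cdot 38 = 12844$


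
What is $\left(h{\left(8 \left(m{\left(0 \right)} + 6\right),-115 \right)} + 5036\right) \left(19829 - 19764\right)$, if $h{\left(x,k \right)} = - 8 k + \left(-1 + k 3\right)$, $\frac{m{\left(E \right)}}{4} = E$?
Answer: $364650$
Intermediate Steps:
$m{\left(E \right)} = 4 E$
$h{\left(x,k \right)} = -1 - 5 k$ ($h{\left(x,k \right)} = - 8 k + \left(-1 + 3 k\right) = -1 - 5 k$)
$\left(h{\left(8 \left(m{\left(0 \right)} + 6\right),-115 \right)} + 5036\right) \left(19829 - 19764\right) = \left(\left(-1 - -575\right) + 5036\right) \left(19829 - 19764\right) = \left(\left(-1 + 575\right) + 5036\right) 65 = \left(574 + 5036\right) 65 = 5610 \cdot 65 = 364650$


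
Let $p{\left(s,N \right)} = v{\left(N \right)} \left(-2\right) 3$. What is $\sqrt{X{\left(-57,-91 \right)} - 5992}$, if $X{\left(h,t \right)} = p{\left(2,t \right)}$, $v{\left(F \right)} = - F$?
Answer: $i \sqrt{6538} \approx 80.858 i$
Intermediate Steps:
$p{\left(s,N \right)} = 6 N$ ($p{\left(s,N \right)} = - N \left(-2\right) 3 = 2 N 3 = 6 N$)
$X{\left(h,t \right)} = 6 t$
$\sqrt{X{\left(-57,-91 \right)} - 5992} = \sqrt{6 \left(-91\right) - 5992} = \sqrt{-546 - 5992} = \sqrt{-6538} = i \sqrt{6538}$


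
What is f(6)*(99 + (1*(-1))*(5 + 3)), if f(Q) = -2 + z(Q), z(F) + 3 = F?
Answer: 91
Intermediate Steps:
z(F) = -3 + F
f(Q) = -5 + Q (f(Q) = -2 + (-3 + Q) = -5 + Q)
f(6)*(99 + (1*(-1))*(5 + 3)) = (-5 + 6)*(99 + (1*(-1))*(5 + 3)) = 1*(99 - 1*8) = 1*(99 - 8) = 1*91 = 91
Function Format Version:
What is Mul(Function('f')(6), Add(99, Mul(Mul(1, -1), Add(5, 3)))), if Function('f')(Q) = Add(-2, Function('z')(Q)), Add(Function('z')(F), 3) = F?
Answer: 91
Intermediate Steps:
Function('z')(F) = Add(-3, F)
Function('f')(Q) = Add(-5, Q) (Function('f')(Q) = Add(-2, Add(-3, Q)) = Add(-5, Q))
Mul(Function('f')(6), Add(99, Mul(Mul(1, -1), Add(5, 3)))) = Mul(Add(-5, 6), Add(99, Mul(Mul(1, -1), Add(5, 3)))) = Mul(1, Add(99, Mul(-1, 8))) = Mul(1, Add(99, -8)) = Mul(1, 91) = 91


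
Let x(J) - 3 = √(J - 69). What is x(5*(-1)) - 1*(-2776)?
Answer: 2779 + I*√74 ≈ 2779.0 + 8.6023*I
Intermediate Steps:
x(J) = 3 + √(-69 + J) (x(J) = 3 + √(J - 69) = 3 + √(-69 + J))
x(5*(-1)) - 1*(-2776) = (3 + √(-69 + 5*(-1))) - 1*(-2776) = (3 + √(-69 - 5)) + 2776 = (3 + √(-74)) + 2776 = (3 + I*√74) + 2776 = 2779 + I*√74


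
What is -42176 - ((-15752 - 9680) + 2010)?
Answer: -18754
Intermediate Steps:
-42176 - ((-15752 - 9680) + 2010) = -42176 - (-25432 + 2010) = -42176 - 1*(-23422) = -42176 + 23422 = -18754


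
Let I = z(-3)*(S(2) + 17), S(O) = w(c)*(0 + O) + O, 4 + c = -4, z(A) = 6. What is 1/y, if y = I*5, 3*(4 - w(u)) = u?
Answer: 1/970 ≈ 0.0010309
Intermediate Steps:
c = -8 (c = -4 - 4 = -8)
w(u) = 4 - u/3
S(O) = 23*O/3 (S(O) = (4 - 1/3*(-8))*(0 + O) + O = (4 + 8/3)*O + O = 20*O/3 + O = 23*O/3)
I = 194 (I = 6*((23/3)*2 + 17) = 6*(46/3 + 17) = 6*(97/3) = 194)
y = 970 (y = 194*5 = 970)
1/y = 1/970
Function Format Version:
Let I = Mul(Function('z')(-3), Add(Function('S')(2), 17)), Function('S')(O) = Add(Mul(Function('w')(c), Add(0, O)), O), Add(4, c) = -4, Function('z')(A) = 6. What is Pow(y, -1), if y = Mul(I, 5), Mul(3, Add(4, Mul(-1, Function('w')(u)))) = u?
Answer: Rational(1, 970) ≈ 0.0010309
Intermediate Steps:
c = -8 (c = Add(-4, -4) = -8)
Function('w')(u) = Add(4, Mul(Rational(-1, 3), u))
Function('S')(O) = Mul(Rational(23, 3), O) (Function('S')(O) = Add(Mul(Add(4, Mul(Rational(-1, 3), -8)), Add(0, O)), O) = Add(Mul(Add(4, Rational(8, 3)), O), O) = Add(Mul(Rational(20, 3), O), O) = Mul(Rational(23, 3), O))
I = 194 (I = Mul(6, Add(Mul(Rational(23, 3), 2), 17)) = Mul(6, Add(Rational(46, 3), 17)) = Mul(6, Rational(97, 3)) = 194)
y = 970 (y = Mul(194, 5) = 970)
Pow(y, -1) = Pow(970, -1) = Rational(1, 970)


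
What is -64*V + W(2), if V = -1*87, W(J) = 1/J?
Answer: 11137/2 ≈ 5568.5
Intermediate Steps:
V = -87
-64*V + W(2) = -64*(-87) + 1/2 = 5568 + ½ = 11137/2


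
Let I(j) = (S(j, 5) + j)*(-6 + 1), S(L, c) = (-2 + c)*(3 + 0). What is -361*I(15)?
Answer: 43320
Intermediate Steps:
S(L, c) = -6 + 3*c (S(L, c) = (-2 + c)*3 = -6 + 3*c)
I(j) = -45 - 5*j (I(j) = ((-6 + 3*5) + j)*(-6 + 1) = ((-6 + 15) + j)*(-5) = (9 + j)*(-5) = -45 - 5*j)
-361*I(15) = -361*(-45 - 5*15) = -361*(-45 - 75) = -361*(-120) = 43320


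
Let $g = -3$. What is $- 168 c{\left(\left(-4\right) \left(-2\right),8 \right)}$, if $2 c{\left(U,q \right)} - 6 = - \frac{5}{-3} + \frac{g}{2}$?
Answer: $-518$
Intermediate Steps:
$c{\left(U,q \right)} = \frac{37}{12}$ ($c{\left(U,q \right)} = 3 + \frac{- \frac{5}{-3} - \frac{3}{2}}{2} = 3 + \frac{\left(-5\right) \left(- \frac{1}{3}\right) - \frac{3}{2}}{2} = 3 + \frac{\frac{5}{3} - \frac{3}{2}}{2} = 3 + \frac{1}{2} \cdot \frac{1}{6} = 3 + \frac{1}{12} = \frac{37}{12}$)
$- 168 c{\left(\left(-4\right) \left(-2\right),8 \right)} = \left(-168\right) \frac{37}{12} = -518$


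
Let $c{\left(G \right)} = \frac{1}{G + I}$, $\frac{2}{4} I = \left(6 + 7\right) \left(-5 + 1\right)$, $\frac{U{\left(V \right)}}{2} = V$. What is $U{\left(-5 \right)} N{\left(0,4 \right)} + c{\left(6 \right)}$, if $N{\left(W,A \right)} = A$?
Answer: $- \frac{3921}{98} \approx -40.01$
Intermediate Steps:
$U{\left(V \right)} = 2 V$
$I = -104$ ($I = 2 \left(6 + 7\right) \left(-5 + 1\right) = 2 \cdot 13 \left(-4\right) = 2 \left(-52\right) = -104$)
$c{\left(G \right)} = \frac{1}{-104 + G}$ ($c{\left(G \right)} = \frac{1}{G - 104} = \frac{1}{-104 + G}$)
$U{\left(-5 \right)} N{\left(0,4 \right)} + c{\left(6 \right)} = 2 \left(-5\right) 4 + \frac{1}{-104 + 6} = \left(-10\right) 4 + \frac{1}{-98} = -40 - \frac{1}{98} = - \frac{3921}{98}$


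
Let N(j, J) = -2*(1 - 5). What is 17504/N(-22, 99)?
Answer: 2188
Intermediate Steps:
N(j, J) = 8 (N(j, J) = -2*(-4) = 8)
17504/N(-22, 99) = 17504/8 = 17504*(⅛) = 2188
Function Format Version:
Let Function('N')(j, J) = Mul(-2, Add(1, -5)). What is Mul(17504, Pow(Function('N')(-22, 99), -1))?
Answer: 2188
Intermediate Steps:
Function('N')(j, J) = 8 (Function('N')(j, J) = Mul(-2, -4) = 8)
Mul(17504, Pow(Function('N')(-22, 99), -1)) = Mul(17504, Pow(8, -1)) = Mul(17504, Rational(1, 8)) = 2188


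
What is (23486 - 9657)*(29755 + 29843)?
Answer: 824180742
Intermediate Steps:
(23486 - 9657)*(29755 + 29843) = 13829*59598 = 824180742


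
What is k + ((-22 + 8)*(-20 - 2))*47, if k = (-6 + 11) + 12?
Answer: 14493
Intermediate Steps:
k = 17 (k = 5 + 12 = 17)
k + ((-22 + 8)*(-20 - 2))*47 = 17 + ((-22 + 8)*(-20 - 2))*47 = 17 - 14*(-22)*47 = 17 + 308*47 = 17 + 14476 = 14493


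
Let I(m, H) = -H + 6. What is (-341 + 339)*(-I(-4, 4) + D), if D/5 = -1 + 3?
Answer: -16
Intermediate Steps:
D = 10 (D = 5*(-1 + 3) = 5*2 = 10)
I(m, H) = 6 - H
(-341 + 339)*(-I(-4, 4) + D) = (-341 + 339)*(-(6 - 1*4) + 10) = -2*(-(6 - 4) + 10) = -2*(-1*2 + 10) = -2*(-2 + 10) = -2*8 = -16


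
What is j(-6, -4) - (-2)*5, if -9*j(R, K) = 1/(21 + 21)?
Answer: 3779/378 ≈ 9.9974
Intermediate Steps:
j(R, K) = -1/378 (j(R, K) = -1/(9*(21 + 21)) = -⅑/42 = -⅑*1/42 = -1/378)
j(-6, -4) - (-2)*5 = -1/378 - (-2)*5 = -1/378 - 1*(-10) = -1/378 + 10 = 3779/378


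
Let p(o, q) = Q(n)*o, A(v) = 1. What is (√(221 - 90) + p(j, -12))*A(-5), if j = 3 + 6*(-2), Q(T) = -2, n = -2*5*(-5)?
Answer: 18 + √131 ≈ 29.446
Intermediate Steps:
n = 50 (n = -10*(-5) = 50)
j = -9 (j = 3 - 12 = -9)
p(o, q) = -2*o
(√(221 - 90) + p(j, -12))*A(-5) = (√(221 - 90) - 2*(-9))*1 = (√131 + 18)*1 = (18 + √131)*1 = 18 + √131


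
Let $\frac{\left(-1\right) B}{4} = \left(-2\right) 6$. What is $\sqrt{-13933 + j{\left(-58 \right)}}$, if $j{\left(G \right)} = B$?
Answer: $i \sqrt{13885} \approx 117.83 i$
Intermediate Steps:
$B = 48$ ($B = - 4 \left(\left(-2\right) 6\right) = \left(-4\right) \left(-12\right) = 48$)
$j{\left(G \right)} = 48$
$\sqrt{-13933 + j{\left(-58 \right)}} = \sqrt{-13933 + 48} = \sqrt{-13885} = i \sqrt{13885}$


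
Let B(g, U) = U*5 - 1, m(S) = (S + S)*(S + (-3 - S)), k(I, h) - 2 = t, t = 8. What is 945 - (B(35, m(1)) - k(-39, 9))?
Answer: 986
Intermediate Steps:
k(I, h) = 10 (k(I, h) = 2 + 8 = 10)
m(S) = -6*S (m(S) = (2*S)*(-3) = -6*S)
B(g, U) = -1 + 5*U (B(g, U) = 5*U - 1 = -1 + 5*U)
945 - (B(35, m(1)) - k(-39, 9)) = 945 - ((-1 + 5*(-6*1)) - 1*10) = 945 - ((-1 + 5*(-6)) - 10) = 945 - ((-1 - 30) - 10) = 945 - (-31 - 10) = 945 - 1*(-41) = 945 + 41 = 986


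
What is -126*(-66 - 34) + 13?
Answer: 12613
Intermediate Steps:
-126*(-66 - 34) + 13 = -126*(-100) + 13 = 12600 + 13 = 12613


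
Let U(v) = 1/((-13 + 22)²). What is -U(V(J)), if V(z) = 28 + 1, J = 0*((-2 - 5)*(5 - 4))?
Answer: -1/81 ≈ -0.012346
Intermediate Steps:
J = 0 (J = 0*(-7*1) = 0*(-7) = 0)
V(z) = 29
U(v) = 1/81 (U(v) = 1/(9²) = 1/81)
-U(V(J)) = -1*1/81 = -1/81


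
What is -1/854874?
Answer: -1/854874 ≈ -1.1698e-6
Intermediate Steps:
-1/854874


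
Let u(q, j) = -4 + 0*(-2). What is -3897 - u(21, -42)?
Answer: -3893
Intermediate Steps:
u(q, j) = -4 (u(q, j) = -4 + 0 = -4)
-3897 - u(21, -42) = -3897 - 1*(-4) = -3897 + 4 = -3893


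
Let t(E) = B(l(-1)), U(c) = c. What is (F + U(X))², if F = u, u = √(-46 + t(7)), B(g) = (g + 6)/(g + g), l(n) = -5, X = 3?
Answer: (30 + I*√4610)²/100 ≈ -37.1 + 40.738*I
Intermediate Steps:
B(g) = (6 + g)/(2*g) (B(g) = (6 + g)/((2*g)) = (6 + g)*(1/(2*g)) = (6 + g)/(2*g))
t(E) = -⅒ (t(E) = (½)*(6 - 5)/(-5) = (½)*(-⅕)*1 = -⅒)
u = I*√4610/10 (u = √(-46 - ⅒) = √(-461/10) = I*√4610/10 ≈ 6.7897*I)
F = I*√4610/10 ≈ 6.7897*I
(F + U(X))² = (I*√4610/10 + 3)² = (3 + I*√4610/10)²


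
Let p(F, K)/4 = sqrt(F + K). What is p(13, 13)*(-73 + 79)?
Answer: 24*sqrt(26) ≈ 122.38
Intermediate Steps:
p(F, K) = 4*sqrt(F + K)
p(13, 13)*(-73 + 79) = (4*sqrt(13 + 13))*(-73 + 79) = (4*sqrt(26))*6 = 24*sqrt(26)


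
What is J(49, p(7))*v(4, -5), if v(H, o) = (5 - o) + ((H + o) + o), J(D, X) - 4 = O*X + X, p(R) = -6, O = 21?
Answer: -512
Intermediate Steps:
J(D, X) = 4 + 22*X (J(D, X) = 4 + (21*X + X) = 4 + 22*X)
v(H, o) = 5 + H + o (v(H, o) = (5 - o) + (H + 2*o) = 5 + H + o)
J(49, p(7))*v(4, -5) = (4 + 22*(-6))*(5 + 4 - 5) = (4 - 132)*4 = -128*4 = -512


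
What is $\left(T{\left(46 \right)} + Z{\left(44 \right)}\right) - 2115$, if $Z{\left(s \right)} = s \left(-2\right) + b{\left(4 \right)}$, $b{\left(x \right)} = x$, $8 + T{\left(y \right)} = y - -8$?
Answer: $-2153$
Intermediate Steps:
$T{\left(y \right)} = y$ ($T{\left(y \right)} = -8 + \left(y - -8\right) = -8 + \left(y + 8\right) = -8 + \left(8 + y\right) = y$)
$Z{\left(s \right)} = 4 - 2 s$ ($Z{\left(s \right)} = s \left(-2\right) + 4 = - 2 s + 4 = 4 - 2 s$)
$\left(T{\left(46 \right)} + Z{\left(44 \right)}\right) - 2115 = \left(46 + \left(4 - 88\right)\right) - 2115 = \left(46 - 84\right) - 2115 = -38 - 2115 = -2153$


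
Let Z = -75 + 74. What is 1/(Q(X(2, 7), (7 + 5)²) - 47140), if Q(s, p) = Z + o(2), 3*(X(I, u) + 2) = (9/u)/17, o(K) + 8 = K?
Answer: -1/47147 ≈ -2.1210e-5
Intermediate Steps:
o(K) = -8 + K
X(I, u) = -2 + 3/(17*u) (X(I, u) = -2 + ((9/u)/17)/3 = -2 + ((9/u)*(1/17))/3 = -2 + (9/(17*u))/3 = -2 + 3/(17*u))
Z = -1
Q(s, p) = -7 (Q(s, p) = -1 + (-8 + 2) = -1 - 6 = -7)
1/(Q(X(2, 7), (7 + 5)²) - 47140) = 1/(-7 - 47140) = 1/(-47147) = -1/47147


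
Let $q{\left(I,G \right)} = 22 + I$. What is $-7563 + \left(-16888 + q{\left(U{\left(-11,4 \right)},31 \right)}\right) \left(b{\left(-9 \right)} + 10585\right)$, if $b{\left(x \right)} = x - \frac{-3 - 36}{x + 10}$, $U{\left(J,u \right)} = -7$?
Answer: $-179114458$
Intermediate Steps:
$b{\left(x \right)} = x + \frac{39}{10 + x}$ ($b{\left(x \right)} = x - - \frac{39}{10 + x} = x + \frac{39}{10 + x}$)
$-7563 + \left(-16888 + q{\left(U{\left(-11,4 \right)},31 \right)}\right) \left(b{\left(-9 \right)} + 10585\right) = -7563 + \left(-16888 + \left(22 - 7\right)\right) \left(\frac{39 + \left(-9\right)^{2} + 10 \left(-9\right)}{10 - 9} + 10585\right) = -7563 + \left(-16888 + 15\right) \left(\frac{39 + 81 - 90}{1} + 10585\right) = -7563 - 16873 \left(1 \cdot 30 + 10585\right) = -7563 - 16873 \left(30 + 10585\right) = -7563 - 179106895 = -179114458$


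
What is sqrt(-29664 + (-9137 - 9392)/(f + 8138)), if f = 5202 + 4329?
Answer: I*sqrt(9261237182405)/17669 ≈ 172.24*I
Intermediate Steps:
f = 9531
sqrt(-29664 + (-9137 - 9392)/(f + 8138)) = sqrt(-29664 + (-9137 - 9392)/(9531 + 8138)) = sqrt(-29664 - 18529/17669) = sqrt(-524151745/17669) = I*sqrt(9261237182405)/17669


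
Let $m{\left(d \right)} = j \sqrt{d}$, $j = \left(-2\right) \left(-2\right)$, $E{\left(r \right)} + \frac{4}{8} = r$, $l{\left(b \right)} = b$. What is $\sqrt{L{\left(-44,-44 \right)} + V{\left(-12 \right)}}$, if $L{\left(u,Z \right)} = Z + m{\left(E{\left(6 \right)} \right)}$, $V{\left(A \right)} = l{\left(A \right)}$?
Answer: $\sqrt{-56 + 2 \sqrt{22}} \approx 6.8278 i$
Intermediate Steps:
$V{\left(A \right)} = A$
$E{\left(r \right)} = - \frac{1}{2} + r$
$j = 4$
$m{\left(d \right)} = 4 \sqrt{d}$
$L{\left(u,Z \right)} = Z + 2 \sqrt{22}$ ($L{\left(u,Z \right)} = Z + 4 \sqrt{- \frac{1}{2} + 6} = Z + 4 \sqrt{\frac{11}{2}} = Z + 4 \frac{\sqrt{22}}{2} = Z + 2 \sqrt{22}$)
$\sqrt{L{\left(-44,-44 \right)} + V{\left(-12 \right)}} = \sqrt{\left(-44 + 2 \sqrt{22}\right) - 12} = \sqrt{-56 + 2 \sqrt{22}}$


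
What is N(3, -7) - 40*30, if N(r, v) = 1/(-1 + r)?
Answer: -2399/2 ≈ -1199.5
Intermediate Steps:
N(3, -7) - 40*30 = 1/(-1 + 3) - 40*30 = 1/2 - 1200 = -2399/2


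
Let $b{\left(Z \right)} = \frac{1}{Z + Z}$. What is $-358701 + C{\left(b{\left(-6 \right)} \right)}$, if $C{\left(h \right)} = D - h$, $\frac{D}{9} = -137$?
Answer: $- \frac{4319207}{12} \approx -3.5993 \cdot 10^{5}$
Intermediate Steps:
$b{\left(Z \right)} = \frac{1}{2 Z}$
$D = -1233$ ($D = 9 \left(-137\right) = -1233$)
$C{\left(h \right)} = -1233 - h$
$-358701 + C{\left(b{\left(-6 \right)} \right)} = -358701 - \left(1233 + \frac{1}{2 \left(-6\right)}\right) = -358701 - \left(1233 + \frac{1}{2} \left(- \frac{1}{6}\right)\right) = -358701 - \frac{14795}{12} = - \frac{4319207}{12}$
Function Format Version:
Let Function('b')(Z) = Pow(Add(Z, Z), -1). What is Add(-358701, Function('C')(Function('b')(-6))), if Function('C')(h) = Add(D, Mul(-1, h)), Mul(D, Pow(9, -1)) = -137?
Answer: Rational(-4319207, 12) ≈ -3.5993e+5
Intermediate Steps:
Function('b')(Z) = Mul(Rational(1, 2), Pow(Z, -1)) (Function('b')(Z) = Pow(Mul(2, Z), -1) = Mul(Rational(1, 2), Pow(Z, -1)))
D = -1233 (D = Mul(9, -137) = -1233)
Function('C')(h) = Add(-1233, Mul(-1, h))
Add(-358701, Function('C')(Function('b')(-6))) = Add(-358701, Add(-1233, Mul(-1, Mul(Rational(1, 2), Pow(-6, -1))))) = Add(-358701, Add(-1233, Mul(-1, Mul(Rational(1, 2), Rational(-1, 6))))) = Add(-358701, Add(-1233, Mul(-1, Rational(-1, 12)))) = Add(-358701, Add(-1233, Rational(1, 12))) = Add(-358701, Rational(-14795, 12)) = Rational(-4319207, 12)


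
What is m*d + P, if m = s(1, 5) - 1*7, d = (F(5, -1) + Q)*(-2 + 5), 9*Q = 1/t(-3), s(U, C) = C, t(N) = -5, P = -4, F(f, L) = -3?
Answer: 212/15 ≈ 14.133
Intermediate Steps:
Q = -1/45 (Q = (⅑)/(-5) = (⅑)*(-⅕) = -1/45 ≈ -0.022222)
d = -136/15 (d = (-3 - 1/45)*(-2 + 5) = -136/45*3 = -136/15 ≈ -9.0667)
m = -2 (m = 5 - 1*7 = 5 - 7 = -2)
m*d + P = -2*(-136/15) - 4 = 272/15 - 4 = 212/15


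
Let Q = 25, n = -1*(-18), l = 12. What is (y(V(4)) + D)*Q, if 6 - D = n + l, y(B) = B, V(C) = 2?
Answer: -550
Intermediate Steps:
n = 18
D = -24 (D = 6 - (18 + 12) = 6 - 1*30 = 6 - 30 = -24)
(y(V(4)) + D)*Q = (2 - 24)*25 = -22*25 = -550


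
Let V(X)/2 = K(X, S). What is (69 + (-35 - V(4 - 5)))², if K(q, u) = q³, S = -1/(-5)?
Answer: 1296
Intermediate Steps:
S = ⅕ (S = -1*(-⅕) = ⅕ ≈ 0.20000)
V(X) = 2*X³
(69 + (-35 - V(4 - 5)))² = (69 + (-35 - 2*(4 - 5)³))² = (69 + (-35 - 2*(-1)³))² = (69 + (-35 - 2*(-1)))² = (69 + (-35 - 1*(-2)))² = (69 + (-35 + 2))² = (69 - 33)² = 36² = 1296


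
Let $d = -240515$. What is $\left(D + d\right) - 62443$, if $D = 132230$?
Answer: $-170728$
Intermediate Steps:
$\left(D + d\right) - 62443 = \left(132230 - 240515\right) - 62443 = -108285 - 62443 = -170728$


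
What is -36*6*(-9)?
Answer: 1944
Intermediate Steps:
-36*6*(-9) = -6*36*(-9) = -216*(-9) = 1944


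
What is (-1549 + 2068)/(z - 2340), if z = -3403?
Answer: -519/5743 ≈ -0.090371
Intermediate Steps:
(-1549 + 2068)/(z - 2340) = (-1549 + 2068)/(-3403 - 2340) = 519/(-5743) = 519*(-1/5743) = -519/5743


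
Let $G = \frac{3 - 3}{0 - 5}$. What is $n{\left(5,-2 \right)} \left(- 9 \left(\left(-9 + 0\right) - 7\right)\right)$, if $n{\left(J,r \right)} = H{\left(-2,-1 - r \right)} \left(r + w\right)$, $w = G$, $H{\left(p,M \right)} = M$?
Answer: $-288$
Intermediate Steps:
$G = 0$ ($G = \frac{0}{-5} = 0 \left(- \frac{1}{5}\right) = 0$)
$w = 0$
$n{\left(J,r \right)} = r \left(-1 - r\right)$ ($n{\left(J,r \right)} = \left(-1 - r\right) \left(r + 0\right) = \left(-1 - r\right) r = r \left(-1 - r\right)$)
$n{\left(5,-2 \right)} \left(- 9 \left(\left(-9 + 0\right) - 7\right)\right) = \left(-1\right) \left(-2\right) \left(1 - 2\right) \left(- 9 \left(\left(-9 + 0\right) - 7\right)\right) = \left(-1\right) \left(-2\right) \left(-1\right) \left(- 9 \left(-9 - 7\right)\right) = - 2 \left(\left(-9\right) \left(-16\right)\right) = \left(-2\right) 144 = -288$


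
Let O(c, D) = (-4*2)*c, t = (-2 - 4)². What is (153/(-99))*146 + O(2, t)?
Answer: -2658/11 ≈ -241.64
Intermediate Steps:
t = 36 (t = (-6)² = 36)
O(c, D) = -8*c
(153/(-99))*146 + O(2, t) = (153/(-99))*146 - 8*2 = (153*(-1/99))*146 - 16 = -17/11*146 - 16 = -2482/11 - 16 = -2658/11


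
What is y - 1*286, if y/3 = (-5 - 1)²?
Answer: -178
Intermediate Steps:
y = 108 (y = 3*(-5 - 1)² = 3*(-6)² = 3*36 = 108)
y - 1*286 = 108 - 1*286 = 108 - 286 = -178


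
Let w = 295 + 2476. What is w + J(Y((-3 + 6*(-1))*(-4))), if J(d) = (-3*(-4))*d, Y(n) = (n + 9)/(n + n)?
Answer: 5557/2 ≈ 2778.5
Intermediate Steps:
Y(n) = (9 + n)/(2*n) (Y(n) = (9 + n)/((2*n)) = (9 + n)*(1/(2*n)) = (9 + n)/(2*n))
J(d) = 12*d
w = 2771
w + J(Y((-3 + 6*(-1))*(-4))) = 2771 + 12*((9 + (-3 + 6*(-1))*(-4))/(2*(((-3 + 6*(-1))*(-4))))) = 2771 + 12*((9 + (-3 - 6)*(-4))/(2*(((-3 - 6)*(-4))))) = 2771 + 12*((9 - 9*(-4))/(2*((-9*(-4))))) = 2771 + 12*((½)*(9 + 36)/36) = 2771 + 12*((½)*(1/36)*45) = 2771 + 12*(5/8) = 2771 + 15/2 = 5557/2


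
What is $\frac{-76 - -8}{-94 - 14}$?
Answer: $\frac{17}{27} \approx 0.62963$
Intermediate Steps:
$\frac{-76 - -8}{-94 - 14} = \frac{-76 + \left(-45 + 53\right)}{-108} = \left(-76 + 8\right) \left(- \frac{1}{108}\right) = \left(-68\right) \left(- \frac{1}{108}\right) = \frac{17}{27}$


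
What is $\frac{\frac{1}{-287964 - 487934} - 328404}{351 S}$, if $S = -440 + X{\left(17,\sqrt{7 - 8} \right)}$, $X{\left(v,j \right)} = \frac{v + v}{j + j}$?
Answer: $\frac{56057761494460}{26401884325011} - \frac{4331736115481 i}{52803768650022} \approx 2.1232 - 0.082035 i$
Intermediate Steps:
$X{\left(v,j \right)} = \frac{v}{j}$ ($X{\left(v,j \right)} = \frac{2 v}{2 j} = 2 v \frac{1}{2 j} = \frac{v}{j}$)
$S = -440 - 17 i$ ($S = -440 + \frac{17}{\sqrt{7 - 8}} = -440 + \frac{17}{\sqrt{-1}} = -440 + \frac{17}{i} = -440 + 17 \left(- i\right) = -440 - 17 i \approx -440.0 - 17.0 i$)
$\frac{\frac{1}{-287964 - 487934} - 328404}{351 S} = \frac{\frac{1}{-287964 - 487934} - 328404}{351 \left(-440 - 17 i\right)} = \frac{\frac{1}{-775898} - 328404}{-154440 - 5967 i} = \left(- \frac{1}{775898} - 328404\right) \frac{-154440 + 5967 i}{23887318689} = - \frac{254808006793 \frac{-154440 + 5967 i}{23887318689}}{775898} = - \frac{254808006793 \left(-154440 + 5967 i\right)}{18534122796157722}$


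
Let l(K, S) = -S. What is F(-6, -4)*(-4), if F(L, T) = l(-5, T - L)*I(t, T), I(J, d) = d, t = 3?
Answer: -32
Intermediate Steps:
F(L, T) = T*(L - T) (F(L, T) = (-(T - L))*T = (L - T)*T = T*(L - T))
F(-6, -4)*(-4) = -4*(-6 - 1*(-4))*(-4) = -4*(-6 + 4)*(-4) = -4*(-2)*(-4) = 8*(-4) = -32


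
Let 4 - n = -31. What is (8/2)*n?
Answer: 140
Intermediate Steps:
n = 35 (n = 4 - 1*(-31) = 4 + 31 = 35)
(8/2)*n = (8/2)*35 = (8*(½))*35 = 4*35 = 140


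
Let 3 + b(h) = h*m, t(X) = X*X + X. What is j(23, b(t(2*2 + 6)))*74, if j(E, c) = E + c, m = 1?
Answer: 9620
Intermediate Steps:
t(X) = X + X² (t(X) = X² + X = X + X²)
b(h) = -3 + h (b(h) = -3 + h*1 = -3 + h)
j(23, b(t(2*2 + 6)))*74 = (23 + (-3 + (2*2 + 6)*(1 + (2*2 + 6))))*74 = (23 + (-3 + (4 + 6)*(1 + (4 + 6))))*74 = (23 + (-3 + 10*(1 + 10)))*74 = (23 + (-3 + 10*11))*74 = (23 + (-3 + 110))*74 = (23 + 107)*74 = 130*74 = 9620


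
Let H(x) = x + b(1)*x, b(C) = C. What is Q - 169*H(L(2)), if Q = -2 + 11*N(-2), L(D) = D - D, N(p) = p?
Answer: -24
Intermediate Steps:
L(D) = 0
H(x) = 2*x (H(x) = x + 1*x = x + x = 2*x)
Q = -24 (Q = -2 + 11*(-2) = -2 - 22 = -24)
Q - 169*H(L(2)) = -24 - 338*0 = -24 - 169*0 = -24 + 0 = -24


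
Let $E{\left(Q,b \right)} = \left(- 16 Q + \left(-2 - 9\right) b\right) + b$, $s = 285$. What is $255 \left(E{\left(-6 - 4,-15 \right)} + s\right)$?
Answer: $151725$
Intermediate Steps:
$E{\left(Q,b \right)} = - 16 Q - 10 b$ ($E{\left(Q,b \right)} = \left(- 16 Q - 11 b\right) + b = - 16 Q - 10 b$)
$255 \left(E{\left(-6 - 4,-15 \right)} + s\right) = 255 \left(\left(- 16 \left(-6 - 4\right) - -150\right) + 285\right) = 255 \left(\left(\left(-16\right) \left(-10\right) + 150\right) + 285\right) = 255 \left(\left(160 + 150\right) + 285\right) = 255 \left(310 + 285\right) = 255 \cdot 595 = 151725$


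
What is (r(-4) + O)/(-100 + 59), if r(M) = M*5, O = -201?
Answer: 221/41 ≈ 5.3902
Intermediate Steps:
r(M) = 5*M
(r(-4) + O)/(-100 + 59) = (5*(-4) - 201)/(-100 + 59) = (-20 - 201)/(-41) = -221*(-1/41) = 221/41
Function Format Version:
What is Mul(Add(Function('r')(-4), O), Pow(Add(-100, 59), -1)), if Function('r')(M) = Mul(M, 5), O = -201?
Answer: Rational(221, 41) ≈ 5.3902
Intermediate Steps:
Function('r')(M) = Mul(5, M)
Mul(Add(Function('r')(-4), O), Pow(Add(-100, 59), -1)) = Mul(Add(Mul(5, -4), -201), Pow(Add(-100, 59), -1)) = Mul(Add(-20, -201), Pow(-41, -1)) = Mul(-221, Rational(-1, 41)) = Rational(221, 41)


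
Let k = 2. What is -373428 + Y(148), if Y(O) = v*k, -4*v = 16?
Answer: -373436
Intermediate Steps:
v = -4 (v = -¼*16 = -4)
Y(O) = -8 (Y(O) = -4*2 = -8)
-373428 + Y(148) = -373428 - 8 = -373436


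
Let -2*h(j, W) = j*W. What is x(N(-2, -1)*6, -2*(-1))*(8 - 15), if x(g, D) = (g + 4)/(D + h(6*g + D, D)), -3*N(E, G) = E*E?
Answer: 7/12 ≈ 0.58333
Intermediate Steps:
N(E, G) = -E**2/3 (N(E, G) = -E*E/3 = -E**2/3)
h(j, W) = -W*j/2 (h(j, W) = -j*W/2 = -W*j/2)
x(g, D) = (4 + g)/(D - D*(D + 6*g)/2) (x(g, D) = (g + 4)/(D - D*(6*g + D)/2) = (4 + g)/(D - D*(D + 6*g)/2))
x(N(-2, -1)*6, -2*(-1))*(8 - 15) = (2*(-4 - (-1/3*(-2)**2)*6)/(((-2*(-1)))*(-2 - 2*(-1) + 6*(-1/3*(-2)**2*6))))*(8 - 15) = (2*(-4 - (-1/3*4)*6)/(2*(-2 + 2 + 6*(-1/3*4*6))))*(-7) = (2*(1/2)*(-4 - (-4)*6/3)/(-2 + 2 + 6*(-4/3*6)))*(-7) = (2*(1/2)*(-4 - 1*(-8))/(-2 + 2 + 6*(-8)))*(-7) = (2*(1/2)*(-4 + 8)/(-2 + 2 - 48))*(-7) = (2*(1/2)*4/(-48))*(-7) = (2*(1/2)*(-1/48)*4)*(-7) = -1/12*(-7) = 7/12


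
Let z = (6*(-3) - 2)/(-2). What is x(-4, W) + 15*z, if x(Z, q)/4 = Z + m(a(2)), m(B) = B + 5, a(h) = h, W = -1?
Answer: 162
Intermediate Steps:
m(B) = 5 + B
x(Z, q) = 28 + 4*Z (x(Z, q) = 4*(Z + (5 + 2)) = 4*(Z + 7) = 4*(7 + Z) = 28 + 4*Z)
z = 10 (z = (-18 - 2)*(-1/2) = -20*(-1/2) = 10)
x(-4, W) + 15*z = (28 + 4*(-4)) + 15*10 = (28 - 16) + 150 = 12 + 150 = 162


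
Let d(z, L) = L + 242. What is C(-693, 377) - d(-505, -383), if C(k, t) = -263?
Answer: -122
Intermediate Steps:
d(z, L) = 242 + L
C(-693, 377) - d(-505, -383) = -263 - (242 - 383) = -263 - 1*(-141) = -263 + 141 = -122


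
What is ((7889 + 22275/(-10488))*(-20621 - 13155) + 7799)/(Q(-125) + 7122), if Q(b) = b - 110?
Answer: -116407767055/3009619 ≈ -38679.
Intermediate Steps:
Q(b) = -110 + b
((7889 + 22275/(-10488))*(-20621 - 13155) + 7799)/(Q(-125) + 7122) = ((7889 + 22275/(-10488))*(-20621 - 13155) + 7799)/((-110 - 125) + 7122) = ((7889 + 22275*(-1/10488))*(-33776) + 7799)/(-235 + 7122) = ((7889 - 7425/3496)*(-33776) + 7799)/6887 = ((27572519/3496)*(-33776) + 7799)*(1/6887) = (-116411175218/437 + 7799)*(1/6887) = -116407767055/437*1/6887 = -116407767055/3009619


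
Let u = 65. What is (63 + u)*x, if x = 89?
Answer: 11392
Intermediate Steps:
(63 + u)*x = (63 + 65)*89 = 128*89 = 11392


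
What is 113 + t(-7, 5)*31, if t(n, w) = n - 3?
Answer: -197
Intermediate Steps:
t(n, w) = -3 + n
113 + t(-7, 5)*31 = 113 + (-3 - 7)*31 = 113 - 10*31 = 113 - 310 = -197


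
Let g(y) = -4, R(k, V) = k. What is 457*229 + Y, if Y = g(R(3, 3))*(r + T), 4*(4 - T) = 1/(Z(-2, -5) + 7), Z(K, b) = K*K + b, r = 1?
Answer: 627799/6 ≈ 1.0463e+5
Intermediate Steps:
Z(K, b) = b + K² (Z(K, b) = K² + b = b + K²)
T = 95/24 (T = 4 - 1/(4*((-5 + (-2)²) + 7)) = 4 - 1/(4*((-5 + 4) + 7)) = 4 - 1/(4*(-1 + 7)) = 4 - ¼/6 = 4 - ¼*⅙ = 4 - 1/24 = 95/24 ≈ 3.9583)
Y = -119/6 (Y = -4*(1 + 95/24) = -4*119/24 = -119/6 ≈ -19.833)
457*229 + Y = 457*229 - 119/6 = 104653 - 119/6 = 627799/6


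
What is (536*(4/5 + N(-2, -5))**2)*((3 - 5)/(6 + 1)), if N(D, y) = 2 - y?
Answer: -1630512/175 ≈ -9317.2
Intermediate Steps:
(536*(4/5 + N(-2, -5))**2)*((3 - 5)/(6 + 1)) = (536*(4/5 + (2 - 1*(-5)))**2)*((3 - 5)/(6 + 1)) = (536*(4*(1/5) + (2 + 5))**2)*(-2/7) = (536*(4/5 + 7)**2)*(-2*1/7) = (536*(39/5)**2)*(-2/7) = (536*(1521/25))*(-2/7) = (815256/25)*(-2/7) = -1630512/175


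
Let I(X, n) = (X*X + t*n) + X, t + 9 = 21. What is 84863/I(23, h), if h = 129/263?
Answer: 22318969/146724 ≈ 152.12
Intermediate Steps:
t = 12 (t = -9 + 21 = 12)
h = 129/263 (h = 129*(1/263) = 129/263 ≈ 0.49049)
I(X, n) = X + X² + 12*n (I(X, n) = (X*X + 12*n) + X = (X² + 12*n) + X = X + X² + 12*n)
84863/I(23, h) = 84863/(23 + 23² + 12*(129/263)) = 84863/(23 + 529 + 1548/263) = 84863/(146724/263) = 84863*(263/146724) = 22318969/146724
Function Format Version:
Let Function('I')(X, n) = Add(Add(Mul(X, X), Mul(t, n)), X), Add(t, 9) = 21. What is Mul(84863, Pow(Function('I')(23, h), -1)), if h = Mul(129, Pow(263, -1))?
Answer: Rational(22318969, 146724) ≈ 152.12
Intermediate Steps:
t = 12 (t = Add(-9, 21) = 12)
h = Rational(129, 263) (h = Mul(129, Rational(1, 263)) = Rational(129, 263) ≈ 0.49049)
Function('I')(X, n) = Add(X, Pow(X, 2), Mul(12, n)) (Function('I')(X, n) = Add(Add(Mul(X, X), Mul(12, n)), X) = Add(Add(Pow(X, 2), Mul(12, n)), X) = Add(X, Pow(X, 2), Mul(12, n)))
Mul(84863, Pow(Function('I')(23, h), -1)) = Mul(84863, Pow(Add(23, Pow(23, 2), Mul(12, Rational(129, 263))), -1)) = Mul(84863, Pow(Add(23, 529, Rational(1548, 263)), -1)) = Mul(84863, Pow(Rational(146724, 263), -1)) = Mul(84863, Rational(263, 146724)) = Rational(22318969, 146724)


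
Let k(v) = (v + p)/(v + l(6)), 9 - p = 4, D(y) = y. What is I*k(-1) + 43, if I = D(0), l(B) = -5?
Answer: 43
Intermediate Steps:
p = 5 (p = 9 - 1*4 = 9 - 4 = 5)
I = 0
k(v) = (5 + v)/(-5 + v) (k(v) = (v + 5)/(v - 5) = (5 + v)/(-5 + v))
I*k(-1) + 43 = 0*((5 - 1)/(-5 - 1)) + 43 = 0*(4/(-6)) + 43 = 0*(-⅙*4) + 43 = 0*(-⅔) + 43 = 0 + 43 = 43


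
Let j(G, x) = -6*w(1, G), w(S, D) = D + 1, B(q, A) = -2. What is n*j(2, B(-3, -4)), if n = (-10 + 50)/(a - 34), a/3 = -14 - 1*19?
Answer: 720/133 ≈ 5.4135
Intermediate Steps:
a = -99 (a = 3*(-14 - 1*19) = 3*(-14 - 19) = 3*(-33) = -99)
n = -40/133 (n = (-10 + 50)/(-99 - 34) = 40/(-133) = 40*(-1/133) = -40/133 ≈ -0.30075)
w(S, D) = 1 + D
j(G, x) = -6 - 6*G (j(G, x) = -6*(1 + G) = -6 - 6*G)
n*j(2, B(-3, -4)) = -40*(-6 - 6*2)/133 = -40*(-6 - 12)/133 = -40/133*(-18) = 720/133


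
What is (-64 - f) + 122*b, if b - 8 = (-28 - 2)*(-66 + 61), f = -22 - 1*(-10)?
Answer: 19224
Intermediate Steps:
f = -12 (f = -22 + 10 = -12)
b = 158 (b = 8 + (-28 - 2)*(-66 + 61) = 8 - 30*(-5) = 8 + 150 = 158)
(-64 - f) + 122*b = (-64 - 1*(-12)) + 122*158 = (-64 + 12) + 19276 = -52 + 19276 = 19224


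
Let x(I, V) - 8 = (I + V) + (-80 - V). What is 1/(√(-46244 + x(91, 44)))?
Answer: -I/215 ≈ -0.0046512*I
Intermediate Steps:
x(I, V) = -72 + I (x(I, V) = 8 + ((I + V) + (-80 - V)) = 8 + (-80 + I) = -72 + I)
1/(√(-46244 + x(91, 44))) = 1/(√(-46244 + (-72 + 91))) = 1/(√(-46244 + 19)) = 1/(√(-46225)) = 1/(215*I) = -I/215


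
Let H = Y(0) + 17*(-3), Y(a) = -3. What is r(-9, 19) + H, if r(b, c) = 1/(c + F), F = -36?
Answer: -919/17 ≈ -54.059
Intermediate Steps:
r(b, c) = 1/(-36 + c) (r(b, c) = 1/(c - 36) = 1/(-36 + c))
H = -54 (H = -3 + 17*(-3) = -3 - 51 = -54)
r(-9, 19) + H = 1/(-36 + 19) - 54 = 1/(-17) - 54 = -1/17 - 54 = -919/17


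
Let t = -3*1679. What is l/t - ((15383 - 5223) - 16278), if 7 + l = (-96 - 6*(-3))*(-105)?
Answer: 30808183/5037 ≈ 6116.4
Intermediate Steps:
t = -5037
l = 8183 (l = -7 + (-96 - 6*(-3))*(-105) = -7 + (-96 + 18)*(-105) = -7 - 78*(-105) = -7 + 8190 = 8183)
l/t - ((15383 - 5223) - 16278) = 8183/(-5037) - ((15383 - 5223) - 16278) = 8183*(-1/5037) - (10160 - 16278) = -8183/5037 - 1*(-6118) = -8183/5037 + 6118 = 30808183/5037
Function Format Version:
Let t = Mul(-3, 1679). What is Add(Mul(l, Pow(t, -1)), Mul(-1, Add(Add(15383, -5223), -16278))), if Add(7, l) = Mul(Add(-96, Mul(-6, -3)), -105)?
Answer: Rational(30808183, 5037) ≈ 6116.4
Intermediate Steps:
t = -5037
l = 8183 (l = Add(-7, Mul(Add(-96, Mul(-6, -3)), -105)) = Add(-7, Mul(Add(-96, 18), -105)) = Add(-7, Mul(-78, -105)) = Add(-7, 8190) = 8183)
Add(Mul(l, Pow(t, -1)), Mul(-1, Add(Add(15383, -5223), -16278))) = Add(Mul(8183, Pow(-5037, -1)), Mul(-1, Add(Add(15383, -5223), -16278))) = Add(Mul(8183, Rational(-1, 5037)), Mul(-1, Add(10160, -16278))) = Add(Rational(-8183, 5037), Mul(-1, -6118)) = Add(Rational(-8183, 5037), 6118) = Rational(30808183, 5037)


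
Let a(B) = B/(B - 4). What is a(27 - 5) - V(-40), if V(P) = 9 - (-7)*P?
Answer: 2450/9 ≈ 272.22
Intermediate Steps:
V(P) = 9 + 7*P
a(B) = B/(-4 + B)
a(27 - 5) - V(-40) = (27 - 5)/(-4 + (27 - 5)) - (9 + 7*(-40)) = 22/(-4 + 22) - (9 - 280) = 22/18 - 1*(-271) = 22*(1/18) + 271 = 11/9 + 271 = 2450/9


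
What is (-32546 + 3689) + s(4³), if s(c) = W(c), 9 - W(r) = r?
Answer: -28912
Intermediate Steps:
W(r) = 9 - r
s(c) = 9 - c
(-32546 + 3689) + s(4³) = (-32546 + 3689) + (9 - 1*4³) = -28857 + (9 - 1*64) = -28857 + (9 - 64) = -28857 - 55 = -28912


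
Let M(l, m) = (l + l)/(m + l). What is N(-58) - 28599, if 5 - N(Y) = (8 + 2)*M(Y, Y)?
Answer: -28604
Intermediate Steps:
M(l, m) = 2*l/(l + m) (M(l, m) = (2*l)/(l + m) = 2*l/(l + m))
N(Y) = -5 (N(Y) = 5 - (8 + 2)*2*Y/(Y + Y) = 5 - 10*2*Y/((2*Y)) = 5 - 10*2*Y*(1/(2*Y)) = 5 - 10 = -5)
N(-58) - 28599 = -5 - 28599 = -28604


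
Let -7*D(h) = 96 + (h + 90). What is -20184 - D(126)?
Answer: -140976/7 ≈ -20139.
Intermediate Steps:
D(h) = -186/7 - h/7 (D(h) = -(96 + (h + 90))/7 = -(96 + (90 + h))/7 = -(186 + h)/7 = -186/7 - h/7)
-20184 - D(126) = -20184 - (-186/7 - 1/7*126) = -20184 - (-186/7 - 18) = -20184 - 1*(-312/7) = -20184 + 312/7 = -140976/7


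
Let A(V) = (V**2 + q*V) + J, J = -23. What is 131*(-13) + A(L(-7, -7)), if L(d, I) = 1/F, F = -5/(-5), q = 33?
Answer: -1692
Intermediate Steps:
F = 1 (F = -5*(-1/5) = 1)
L(d, I) = 1 (L(d, I) = 1/1 = 1)
A(V) = -23 + V**2 + 33*V (A(V) = (V**2 + 33*V) - 23 = -23 + V**2 + 33*V)
131*(-13) + A(L(-7, -7)) = 131*(-13) + (-23 + 1**2 + 33*1) = -1703 + (-23 + 1 + 33) = -1703 + 11 = -1692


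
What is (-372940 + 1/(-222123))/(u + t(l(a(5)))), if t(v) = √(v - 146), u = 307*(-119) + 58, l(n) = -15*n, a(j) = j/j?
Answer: 3021536170375975/295518166863678 + 82838551621*I*√161/295518166863678 ≈ 10.225 + 0.0035568*I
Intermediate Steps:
a(j) = 1
u = -36475 (u = -36533 + 58 = -36475)
t(v) = √(-146 + v)
(-372940 + 1/(-222123))/(u + t(l(a(5)))) = (-372940 + 1/(-222123))/(-36475 + √(-146 - 15*1)) = (-372940 - 1/222123)/(-36475 + √(-146 - 15)) = -82838551621/(222123*(-36475 + √(-161))) = -82838551621/(222123*(-36475 + I*√161))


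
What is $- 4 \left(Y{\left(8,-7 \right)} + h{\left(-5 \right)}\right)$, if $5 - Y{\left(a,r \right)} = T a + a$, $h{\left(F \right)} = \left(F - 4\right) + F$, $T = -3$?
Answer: $-28$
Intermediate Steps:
$h{\left(F \right)} = -4 + 2 F$ ($h{\left(F \right)} = \left(-4 + F\right) + F = -4 + 2 F$)
$Y{\left(a,r \right)} = 5 + 2 a$ ($Y{\left(a,r \right)} = 5 - \left(- 3 a + a\right) = 5 - - 2 a = 5 + 2 a$)
$- 4 \left(Y{\left(8,-7 \right)} + h{\left(-5 \right)}\right) = - 4 \left(\left(5 + 2 \cdot 8\right) + \left(-4 + 2 \left(-5\right)\right)\right) = - 4 \left(\left(5 + 16\right) - 14\right) = - 4 \left(21 - 14\right) = \left(-4\right) 7 = -28$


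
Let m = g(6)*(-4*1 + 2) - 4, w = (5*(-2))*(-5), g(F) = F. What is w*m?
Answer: -800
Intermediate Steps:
w = 50 (w = -10*(-5) = 50)
m = -16 (m = 6*(-4*1 + 2) - 4 = 6*(-4 + 2) - 4 = 6*(-2) - 4 = -12 - 4 = -16)
w*m = 50*(-16) = -800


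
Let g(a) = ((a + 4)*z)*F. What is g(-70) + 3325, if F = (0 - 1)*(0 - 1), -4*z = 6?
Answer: 3424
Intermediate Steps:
z = -3/2 (z = -¼*6 = -3/2 ≈ -1.5000)
F = 1 (F = -1*(-1) = 1)
g(a) = -6 - 3*a/2 (g(a) = ((a + 4)*(-3/2))*1 = ((4 + a)*(-3/2))*1 = (-6 - 3*a/2)*1 = -6 - 3*a/2)
g(-70) + 3325 = (-6 - 3/2*(-70)) + 3325 = (-6 + 105) + 3325 = 99 + 3325 = 3424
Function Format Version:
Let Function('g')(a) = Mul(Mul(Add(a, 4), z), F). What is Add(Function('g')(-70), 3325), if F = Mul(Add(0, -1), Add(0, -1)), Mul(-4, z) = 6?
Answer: 3424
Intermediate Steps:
z = Rational(-3, 2) (z = Mul(Rational(-1, 4), 6) = Rational(-3, 2) ≈ -1.5000)
F = 1 (F = Mul(-1, -1) = 1)
Function('g')(a) = Add(-6, Mul(Rational(-3, 2), a)) (Function('g')(a) = Mul(Mul(Add(a, 4), Rational(-3, 2)), 1) = Mul(Mul(Add(4, a), Rational(-3, 2)), 1) = Mul(Add(-6, Mul(Rational(-3, 2), a)), 1) = Add(-6, Mul(Rational(-3, 2), a)))
Add(Function('g')(-70), 3325) = Add(Add(-6, Mul(Rational(-3, 2), -70)), 3325) = Add(Add(-6, 105), 3325) = Add(99, 3325) = 3424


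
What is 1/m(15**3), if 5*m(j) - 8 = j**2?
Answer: 5/11390633 ≈ 4.3896e-7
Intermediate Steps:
m(j) = 8/5 + j**2/5
1/m(15**3) = 1/(8/5 + (15**3)**2/5) = 1/(8/5 + (1/5)*3375**2) = 1/(8/5 + (1/5)*11390625) = 1/(8/5 + 2278125) = 1/(11390633/5) = 5/11390633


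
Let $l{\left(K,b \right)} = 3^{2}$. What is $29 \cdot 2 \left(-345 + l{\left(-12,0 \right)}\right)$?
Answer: $-19488$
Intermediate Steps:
$l{\left(K,b \right)} = 9$
$29 \cdot 2 \left(-345 + l{\left(-12,0 \right)}\right) = 29 \cdot 2 \left(-345 + 9\right) = 58 \left(-336\right) = -19488$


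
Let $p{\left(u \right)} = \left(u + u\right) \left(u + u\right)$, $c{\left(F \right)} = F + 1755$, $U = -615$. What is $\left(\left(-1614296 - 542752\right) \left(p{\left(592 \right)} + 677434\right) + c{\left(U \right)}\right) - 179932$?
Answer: $-4485128514712$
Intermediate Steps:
$c{\left(F \right)} = 1755 + F$
$p{\left(u \right)} = 4 u^{2}$ ($p{\left(u \right)} = 2 u 2 u = 4 u^{2}$)
$\left(\left(-1614296 - 542752\right) \left(p{\left(592 \right)} + 677434\right) + c{\left(U \right)}\right) - 179932 = \left(\left(-1614296 - 542752\right) \left(4 \cdot 592^{2} + 677434\right) + \left(1755 - 615\right)\right) - 179932 = \left(- 2157048 \left(4 \cdot 350464 + 677434\right) + 1140\right) - 179932 = \left(- 2157048 \left(1401856 + 677434\right) + 1140\right) - 179932 = \left(\left(-2157048\right) 2079290 + 1140\right) - 179932 = \left(-4485128335920 + 1140\right) - 179932 = -4485128334780 - 179932 = -4485128514712$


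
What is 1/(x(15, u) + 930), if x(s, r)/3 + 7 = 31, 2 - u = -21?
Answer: 1/1002 ≈ 0.00099800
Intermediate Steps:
u = 23 (u = 2 - 1*(-21) = 2 + 21 = 23)
x(s, r) = 72 (x(s, r) = -21 + 3*31 = -21 + 93 = 72)
1/(x(15, u) + 930) = 1/(72 + 930) = 1/1002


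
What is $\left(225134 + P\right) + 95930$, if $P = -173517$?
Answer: $147547$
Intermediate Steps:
$\left(225134 + P\right) + 95930 = \left(225134 - 173517\right) + 95930 = 51617 + 95930 = 147547$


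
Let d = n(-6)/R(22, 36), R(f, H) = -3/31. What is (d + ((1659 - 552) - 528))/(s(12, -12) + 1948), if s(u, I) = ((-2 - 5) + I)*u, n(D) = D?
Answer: 641/1720 ≈ 0.37267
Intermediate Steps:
R(f, H) = -3/31 (R(f, H) = -3*1/31 = -3/31)
s(u, I) = u*(-7 + I) (s(u, I) = (-7 + I)*u = u*(-7 + I))
d = 62 (d = -6/(-3/31) = -6*(-31/3) = 62)
(d + ((1659 - 552) - 528))/(s(12, -12) + 1948) = (62 + ((1659 - 552) - 528))/(12*(-7 - 12) + 1948) = (62 + (1107 - 528))/(12*(-19) + 1948) = (62 + 579)/(-228 + 1948) = 641/1720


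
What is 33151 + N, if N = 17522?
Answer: 50673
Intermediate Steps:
33151 + N = 33151 + 17522 = 50673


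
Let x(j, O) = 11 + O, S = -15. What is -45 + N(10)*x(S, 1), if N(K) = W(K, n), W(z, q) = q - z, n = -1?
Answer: -177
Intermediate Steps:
N(K) = -1 - K
-45 + N(10)*x(S, 1) = -45 + (-1 - 1*10)*(11 + 1) = -45 + (-1 - 10)*12 = -45 - 11*12 = -45 - 132 = -177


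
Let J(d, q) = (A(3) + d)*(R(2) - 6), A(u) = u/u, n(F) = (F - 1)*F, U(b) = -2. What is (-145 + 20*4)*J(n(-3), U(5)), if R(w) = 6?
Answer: 0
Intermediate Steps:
n(F) = F*(-1 + F) (n(F) = (-1 + F)*F = F*(-1 + F))
A(u) = 1
J(d, q) = 0 (J(d, q) = (1 + d)*(6 - 6) = (1 + d)*0 = 0)
(-145 + 20*4)*J(n(-3), U(5)) = (-145 + 20*4)*0 = (-145 + 80)*0 = -65*0 = 0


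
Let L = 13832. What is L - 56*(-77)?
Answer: 18144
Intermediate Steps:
L - 56*(-77) = 13832 - 56*(-77) = 13832 - 1*(-4312) = 13832 + 4312 = 18144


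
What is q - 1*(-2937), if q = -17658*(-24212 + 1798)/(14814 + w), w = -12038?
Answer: 100984881/694 ≈ 1.4551e+5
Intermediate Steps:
q = 98946603/694 (q = -17658*(-24212 + 1798)/(14814 - 12038) = -17658/(2776/(-22414)) = -17658/(2776*(-1/22414)) = -17658/(-1388/11207) = -17658*(-11207/1388) = 98946603/694 ≈ 1.4257e+5)
q - 1*(-2937) = 98946603/694 - 1*(-2937) = 98946603/694 + 2937 = 100984881/694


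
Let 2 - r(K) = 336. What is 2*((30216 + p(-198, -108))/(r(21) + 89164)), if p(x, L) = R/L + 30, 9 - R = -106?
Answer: 69499/102060 ≈ 0.68096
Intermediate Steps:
R = 115 (R = 9 - 1*(-106) = 9 + 106 = 115)
r(K) = -334 (r(K) = 2 - 1*336 = 2 - 336 = -334)
p(x, L) = 30 + 115/L (p(x, L) = 115/L + 30 = 30 + 115/L)
2*((30216 + p(-198, -108))/(r(21) + 89164)) = 2*((30216 + (30 + 115/(-108)))/(-334 + 89164)) = 2*((30216 + (30 + 115*(-1/108)))/88830) = 2*((30216 + (30 - 115/108))*(1/88830)) = 2*((30216 + 3125/108)*(1/88830)) = 2*((3266453/108)*(1/88830)) = 2*(69499/204120) = 69499/102060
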